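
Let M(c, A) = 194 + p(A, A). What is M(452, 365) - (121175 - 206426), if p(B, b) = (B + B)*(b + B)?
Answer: 618345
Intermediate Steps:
p(B, b) = 2*B*(B + b) (p(B, b) = (2*B)*(B + b) = 2*B*(B + b))
M(c, A) = 194 + 4*A² (M(c, A) = 194 + 2*A*(A + A) = 194 + 2*A*(2*A) = 194 + 4*A²)
M(452, 365) - (121175 - 206426) = (194 + 4*365²) - (121175 - 206426) = (194 + 4*133225) - 1*(-85251) = (194 + 532900) + 85251 = 533094 + 85251 = 618345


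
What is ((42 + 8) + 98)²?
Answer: 21904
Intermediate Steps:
((42 + 8) + 98)² = (50 + 98)² = 148² = 21904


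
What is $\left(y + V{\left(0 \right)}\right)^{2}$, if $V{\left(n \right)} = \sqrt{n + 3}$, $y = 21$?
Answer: $\left(21 + \sqrt{3}\right)^{2} \approx 516.75$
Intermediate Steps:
$V{\left(n \right)} = \sqrt{3 + n}$
$\left(y + V{\left(0 \right)}\right)^{2} = \left(21 + \sqrt{3 + 0}\right)^{2} = \left(21 + \sqrt{3}\right)^{2}$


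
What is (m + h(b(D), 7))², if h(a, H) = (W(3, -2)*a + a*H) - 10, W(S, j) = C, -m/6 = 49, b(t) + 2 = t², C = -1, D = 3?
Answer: 68644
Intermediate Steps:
b(t) = -2 + t²
m = -294 (m = -6*49 = -294)
W(S, j) = -1
h(a, H) = -10 - a + H*a (h(a, H) = (-a + a*H) - 10 = (-a + H*a) - 10 = -10 - a + H*a)
(m + h(b(D), 7))² = (-294 + (-10 - (-2 + 3²) + 7*(-2 + 3²)))² = (-294 + (-10 - (-2 + 9) + 7*(-2 + 9)))² = (-294 + (-10 - 1*7 + 7*7))² = (-294 + (-10 - 7 + 49))² = (-294 + 32)² = (-262)² = 68644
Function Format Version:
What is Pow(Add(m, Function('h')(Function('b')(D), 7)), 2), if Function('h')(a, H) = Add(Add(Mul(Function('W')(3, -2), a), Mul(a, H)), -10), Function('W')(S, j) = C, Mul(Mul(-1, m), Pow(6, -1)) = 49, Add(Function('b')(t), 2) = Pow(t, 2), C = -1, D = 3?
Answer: 68644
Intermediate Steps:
Function('b')(t) = Add(-2, Pow(t, 2))
m = -294 (m = Mul(-6, 49) = -294)
Function('W')(S, j) = -1
Function('h')(a, H) = Add(-10, Mul(-1, a), Mul(H, a)) (Function('h')(a, H) = Add(Add(Mul(-1, a), Mul(a, H)), -10) = Add(Add(Mul(-1, a), Mul(H, a)), -10) = Add(-10, Mul(-1, a), Mul(H, a)))
Pow(Add(m, Function('h')(Function('b')(D), 7)), 2) = Pow(Add(-294, Add(-10, Mul(-1, Add(-2, Pow(3, 2))), Mul(7, Add(-2, Pow(3, 2))))), 2) = Pow(Add(-294, Add(-10, Mul(-1, Add(-2, 9)), Mul(7, Add(-2, 9)))), 2) = Pow(Add(-294, Add(-10, Mul(-1, 7), Mul(7, 7))), 2) = Pow(Add(-294, Add(-10, -7, 49)), 2) = Pow(Add(-294, 32), 2) = Pow(-262, 2) = 68644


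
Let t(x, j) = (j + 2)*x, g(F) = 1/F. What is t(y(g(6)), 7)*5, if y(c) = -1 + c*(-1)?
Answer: -105/2 ≈ -52.500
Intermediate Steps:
g(F) = 1/F
y(c) = -1 - c
t(x, j) = x*(2 + j) (t(x, j) = (2 + j)*x = x*(2 + j))
t(y(g(6)), 7)*5 = ((-1 - 1/6)*(2 + 7))*5 = ((-1 - 1*1/6)*9)*5 = ((-1 - 1/6)*9)*5 = -7/6*9*5 = -21/2*5 = -105/2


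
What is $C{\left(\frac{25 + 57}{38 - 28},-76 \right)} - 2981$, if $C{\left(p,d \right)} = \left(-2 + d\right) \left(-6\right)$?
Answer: $-2513$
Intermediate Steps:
$C{\left(p,d \right)} = 12 - 6 d$
$C{\left(\frac{25 + 57}{38 - 28},-76 \right)} - 2981 = \left(12 - -456\right) - 2981 = \left(12 + 456\right) - 2981 = 468 - 2981 = -2513$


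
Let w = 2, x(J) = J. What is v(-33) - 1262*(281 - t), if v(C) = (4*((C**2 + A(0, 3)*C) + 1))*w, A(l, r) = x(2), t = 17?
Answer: -324976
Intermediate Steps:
A(l, r) = 2
v(C) = 8 + 8*C**2 + 16*C (v(C) = (4*((C**2 + 2*C) + 1))*2 = (4*(1 + C**2 + 2*C))*2 = (4 + 4*C**2 + 8*C)*2 = 8 + 8*C**2 + 16*C)
v(-33) - 1262*(281 - t) = (8 + 8*(-33)**2 + 16*(-33)) - 1262*(281 - 1*17) = (8 + 8*1089 - 528) - 1262*(281 - 17) = (8 + 8712 - 528) - 1262*264 = 8192 - 333168 = -324976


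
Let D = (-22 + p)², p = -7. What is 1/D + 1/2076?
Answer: 2917/1745916 ≈ 0.0016708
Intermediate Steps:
D = 841 (D = (-22 - 7)² = (-29)² = 841)
1/D + 1/2076 = 1/841 + 1/2076 = 2917/1745916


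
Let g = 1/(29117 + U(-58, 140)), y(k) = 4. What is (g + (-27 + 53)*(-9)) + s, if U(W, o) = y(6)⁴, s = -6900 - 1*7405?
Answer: -427054046/29373 ≈ -14539.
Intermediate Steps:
s = -14305 (s = -6900 - 7405 = -14305)
U(W, o) = 256 (U(W, o) = 4⁴ = 256)
g = 1/29373 (g = 1/(29117 + 256) = 1/29373 ≈ 3.4045e-5)
(g + (-27 + 53)*(-9)) + s = (1/29373 + (-27 + 53)*(-9)) - 14305 = (1/29373 + 26*(-9)) - 14305 = (1/29373 - 234) - 14305 = -6873281/29373 - 14305 = -427054046/29373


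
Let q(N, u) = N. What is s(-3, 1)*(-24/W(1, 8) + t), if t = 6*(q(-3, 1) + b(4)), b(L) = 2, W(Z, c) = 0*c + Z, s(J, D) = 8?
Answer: -240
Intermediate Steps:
W(Z, c) = Z (W(Z, c) = 0 + Z = Z)
t = -6 (t = 6*(-3 + 2) = 6*(-1) = -6)
s(-3, 1)*(-24/W(1, 8) + t) = 8*(-24/1 - 6) = 8*(-24*1 - 6) = 8*(-24 - 6) = 8*(-30) = -240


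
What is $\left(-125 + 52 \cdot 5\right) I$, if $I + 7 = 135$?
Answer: $17280$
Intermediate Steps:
$I = 128$ ($I = -7 + 135 = 128$)
$\left(-125 + 52 \cdot 5\right) I = \left(-125 + 52 \cdot 5\right) 128 = \left(-125 + 260\right) 128 = 135 \cdot 128 = 17280$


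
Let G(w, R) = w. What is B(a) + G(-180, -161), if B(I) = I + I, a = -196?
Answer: -572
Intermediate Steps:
B(I) = 2*I
B(a) + G(-180, -161) = 2*(-196) - 180 = -392 - 180 = -572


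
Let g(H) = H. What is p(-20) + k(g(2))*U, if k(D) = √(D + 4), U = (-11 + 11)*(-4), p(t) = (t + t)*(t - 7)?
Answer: 1080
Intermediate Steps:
p(t) = 2*t*(-7 + t) (p(t) = (2*t)*(-7 + t) = 2*t*(-7 + t))
U = 0 (U = 0*(-4) = 0)
k(D) = √(4 + D)
p(-20) + k(g(2))*U = 2*(-20)*(-7 - 20) + √(4 + 2)*0 = 2*(-20)*(-27) + √6*0 = 1080 + 0 = 1080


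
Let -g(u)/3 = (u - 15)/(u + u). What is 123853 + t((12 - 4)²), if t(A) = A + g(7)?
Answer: 867431/7 ≈ 1.2392e+5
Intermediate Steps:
g(u) = -3*(-15 + u)/(2*u) (g(u) = -3*(u - 15)/(u + u) = -3*(-15 + u)/(2*u))
t(A) = 12/7 + A (t(A) = A + (3/2)*(15 - 1*7)/7 = A + (3/2)*(⅐)*(15 - 7) = A + (3/2)*(⅐)*8 = A + 12/7 = 12/7 + A)
123853 + t((12 - 4)²) = 123853 + (12/7 + (12 - 4)²) = 123853 + (12/7 + 8²) = 123853 + (12/7 + 64) = 123853 + 460/7 = 867431/7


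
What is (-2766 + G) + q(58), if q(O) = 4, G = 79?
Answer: -2683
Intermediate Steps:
(-2766 + G) + q(58) = (-2766 + 79) + 4 = -2687 + 4 = -2683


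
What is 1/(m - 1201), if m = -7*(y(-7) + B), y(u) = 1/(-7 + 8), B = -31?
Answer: -1/991 ≈ -0.0010091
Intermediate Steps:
y(u) = 1 (y(u) = 1/1 = 1)
m = 210 (m = -7*(1 - 31) = -7*(-30) = 210)
1/(m - 1201) = 1/(210 - 1201) = 1/(-991) = -1/991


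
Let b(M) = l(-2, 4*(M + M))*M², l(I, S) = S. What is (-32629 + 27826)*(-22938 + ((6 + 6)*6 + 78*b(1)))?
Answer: 106828326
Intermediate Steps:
b(M) = 8*M³ (b(M) = (4*(M + M))*M² = (4*(2*M))*M² = (8*M)*M² = 8*M³)
(-32629 + 27826)*(-22938 + ((6 + 6)*6 + 78*b(1))) = (-32629 + 27826)*(-22938 + ((6 + 6)*6 + 78*(8*1³))) = -4803*(-22938 + (12*6 + 78*(8*1))) = -4803*(-22938 + (72 + 78*8)) = -4803*(-22938 + (72 + 624)) = -4803*(-22938 + 696) = -4803*(-22242) = 106828326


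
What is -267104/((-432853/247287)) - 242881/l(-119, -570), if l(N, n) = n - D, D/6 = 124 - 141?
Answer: 1000553615947/6534684 ≈ 1.5311e+5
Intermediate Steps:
D = -102 (D = 6*(124 - 141) = 6*(-17) = -102)
l(N, n) = 102 + n (l(N, n) = n - 1*(-102) = n + 102 = 102 + n)
-267104/((-432853/247287)) - 242881/l(-119, -570) = -267104/((-432853/247287)) - 242881/(102 - 570) = -267104/((-432853*1/247287)) - 242881/(-468) = -267104/(-13963/7977) - 242881*(-1/468) = -267104*(-7977/13963) + 242881/468 = 2130688608/13963 + 242881/468 = 1000553615947/6534684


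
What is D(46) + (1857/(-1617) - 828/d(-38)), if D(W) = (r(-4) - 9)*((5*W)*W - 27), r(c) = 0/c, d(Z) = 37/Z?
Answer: -1877190118/19943 ≈ -94128.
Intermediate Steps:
r(c) = 0
D(W) = 243 - 45*W² (D(W) = (0 - 9)*((5*W)*W - 27) = -9*(5*W² - 27) = -9*(-27 + 5*W²) = 243 - 45*W²)
D(46) + (1857/(-1617) - 828/d(-38)) = (243 - 45*46²) + (1857/(-1617) - 828/(37/(-38))) = (243 - 45*2116) + (1857*(-1/1617) - 828/(37*(-1/38))) = (243 - 95220) + (-619/539 - 828/(-37/38)) = -94977 + (-619/539 - 828*(-38/37)) = -94977 + (-619/539 + 31464/37) = -94977 + 16936193/19943 = -1877190118/19943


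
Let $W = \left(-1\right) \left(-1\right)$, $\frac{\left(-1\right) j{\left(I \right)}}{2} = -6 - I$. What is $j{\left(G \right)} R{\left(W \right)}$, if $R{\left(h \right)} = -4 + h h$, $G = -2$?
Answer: $-24$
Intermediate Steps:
$j{\left(I \right)} = 12 + 2 I$ ($j{\left(I \right)} = - 2 \left(-6 - I\right) = 12 + 2 I$)
$W = 1$
$R{\left(h \right)} = -4 + h^{2}$
$j{\left(G \right)} R{\left(W \right)} = \left(12 + 2 \left(-2\right)\right) \left(-4 + 1^{2}\right) = \left(12 - 4\right) \left(-4 + 1\right) = 8 \left(-3\right) = -24$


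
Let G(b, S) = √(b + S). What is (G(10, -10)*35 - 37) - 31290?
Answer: -31327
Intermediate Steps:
G(b, S) = √(S + b)
(G(10, -10)*35 - 37) - 31290 = (√(-10 + 10)*35 - 37) - 31290 = (√0*35 - 37) - 31290 = (0*35 - 37) - 31290 = (0 - 37) - 31290 = -37 - 31290 = -31327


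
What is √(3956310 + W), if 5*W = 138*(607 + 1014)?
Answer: 8*√1562910/5 ≈ 2000.3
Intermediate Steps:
W = 223698/5 (W = (138*(607 + 1014))/5 = (138*1621)/5 = (⅕)*223698 = 223698/5 ≈ 44740.)
√(3956310 + W) = √(3956310 + 223698/5) = √(20005248/5) = 8*√1562910/5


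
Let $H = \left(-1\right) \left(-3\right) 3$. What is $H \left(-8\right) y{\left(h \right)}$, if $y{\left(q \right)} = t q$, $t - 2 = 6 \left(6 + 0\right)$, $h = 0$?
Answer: $0$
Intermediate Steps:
$H = 9$ ($H = 3 \cdot 3 = 9$)
$t = 38$ ($t = 2 + 6 \left(6 + 0\right) = 2 + 6 \cdot 6 = 2 + 36 = 38$)
$y{\left(q \right)} = 38 q$
$H \left(-8\right) y{\left(h \right)} = 9 \left(-8\right) 38 \cdot 0 = \left(-72\right) 0 = 0$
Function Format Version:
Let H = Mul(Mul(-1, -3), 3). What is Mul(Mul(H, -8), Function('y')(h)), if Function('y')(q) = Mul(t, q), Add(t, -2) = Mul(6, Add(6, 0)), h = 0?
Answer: 0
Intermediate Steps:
H = 9 (H = Mul(3, 3) = 9)
t = 38 (t = Add(2, Mul(6, Add(6, 0))) = Add(2, Mul(6, 6)) = Add(2, 36) = 38)
Function('y')(q) = Mul(38, q)
Mul(Mul(H, -8), Function('y')(h)) = Mul(Mul(9, -8), Mul(38, 0)) = Mul(-72, 0) = 0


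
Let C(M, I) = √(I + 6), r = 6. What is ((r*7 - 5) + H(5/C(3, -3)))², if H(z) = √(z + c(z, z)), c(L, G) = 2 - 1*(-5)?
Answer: (111 + √3*√(21 + 5*√3))²/9 ≈ 1611.6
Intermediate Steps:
C(M, I) = √(6 + I)
c(L, G) = 7 (c(L, G) = 2 + 5 = 7)
H(z) = √(7 + z) (H(z) = √(z + 7) = √(7 + z))
((r*7 - 5) + H(5/C(3, -3)))² = ((6*7 - 5) + √(7 + 5/(√(6 - 3))))² = ((42 - 5) + √(7 + 5/(√3)))² = (37 + √(7 + 5*(√3/3)))² = (37 + √(7 + 5*√3/3))²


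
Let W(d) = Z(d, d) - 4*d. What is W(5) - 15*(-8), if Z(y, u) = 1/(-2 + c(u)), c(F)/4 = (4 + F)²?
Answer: 32201/322 ≈ 100.00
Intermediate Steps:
c(F) = 4*(4 + F)²
Z(y, u) = 1/(-2 + 4*(4 + u)²)
W(d) = 1/(2*(-1 + 2*(4 + d)²)) - 4*d
W(5) - 15*(-8) = (1/(-2 + 4*(4 + 5)²) - 4*5) - 15*(-8) = (1/(-2 + 4*9²) - 20) + 120 = (1/(-2 + 4*81) - 20) + 120 = (1/(-2 + 324) - 20) + 120 = (1/322 - 20) + 120 = -6439/322 + 120 = 32201/322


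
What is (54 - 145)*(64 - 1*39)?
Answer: -2275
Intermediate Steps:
(54 - 145)*(64 - 1*39) = -91*(64 - 39) = -91*25 = -2275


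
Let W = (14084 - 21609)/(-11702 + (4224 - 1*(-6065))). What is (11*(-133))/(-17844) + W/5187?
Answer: 516997193/6227752284 ≈ 0.083015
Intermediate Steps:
W = 7525/1413 (W = -7525/(-11702 + (4224 + 6065)) = -7525/(-11702 + 10289) = -7525/(-1413) = -7525*(-1/1413) = 7525/1413 ≈ 5.3255)
(11*(-133))/(-17844) + W/5187 = (11*(-133))/(-17844) + (7525/1413)/5187 = -1463*(-1/17844) + (7525/1413)*(1/5187) = 1463/17844 + 1075/1047033 = 516997193/6227752284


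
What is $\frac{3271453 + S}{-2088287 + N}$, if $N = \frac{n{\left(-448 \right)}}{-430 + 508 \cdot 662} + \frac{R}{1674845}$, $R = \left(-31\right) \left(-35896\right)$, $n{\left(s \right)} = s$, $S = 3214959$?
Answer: $- \frac{1824379560406208620}{587355059988158767} \approx -3.1061$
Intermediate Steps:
$R = 1112776$
$N = \frac{186496646728}{281261745385}$ ($N = - \frac{448}{-430 + 508 \cdot 662} + \frac{1112776}{1674845} = - \frac{448}{-430 + 336296} + 1112776 \cdot \frac{1}{1674845} = - \frac{448}{335866} + \frac{1112776}{1674845} = \left(-448\right) \frac{1}{335866} + \frac{1112776}{1674845} = - \frac{224}{167933} + \frac{1112776}{1674845} = \frac{186496646728}{281261745385} \approx 0.66307$)
$\frac{3271453 + S}{-2088287 + N} = \frac{3271453 + 3214959}{-2088287 + \frac{186496646728}{281261745385}} = \frac{6486412}{- \frac{587355059988158767}{281261745385}} = 6486412 \left(- \frac{281261745385}{587355059988158767}\right) = - \frac{1824379560406208620}{587355059988158767}$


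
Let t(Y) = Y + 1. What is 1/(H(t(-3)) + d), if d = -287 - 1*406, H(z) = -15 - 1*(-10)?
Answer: -1/698 ≈ -0.0014327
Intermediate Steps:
t(Y) = 1 + Y
H(z) = -5 (H(z) = -15 + 10 = -5)
d = -693 (d = -287 - 406 = -693)
1/(H(t(-3)) + d) = 1/(-5 - 693) = 1/(-698) = -1/698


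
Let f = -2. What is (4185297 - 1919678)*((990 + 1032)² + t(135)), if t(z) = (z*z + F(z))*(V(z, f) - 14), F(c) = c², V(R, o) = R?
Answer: 19255346350146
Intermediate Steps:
t(z) = 2*z²*(-14 + z) (t(z) = (z*z + z²)*(z - 14) = (z² + z²)*(-14 + z) = (2*z²)*(-14 + z) = 2*z²*(-14 + z))
(4185297 - 1919678)*((990 + 1032)² + t(135)) = (4185297 - 1919678)*((990 + 1032)² + 2*135²*(-14 + 135)) = 2265619*(2022² + 2*18225*121) = 2265619*(4088484 + 4410450) = 2265619*8498934 = 19255346350146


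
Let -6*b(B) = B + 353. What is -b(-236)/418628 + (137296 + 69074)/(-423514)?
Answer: -1762938813/3618261608 ≈ -0.48723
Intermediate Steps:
b(B) = -353/6 - B/6 (b(B) = -(B + 353)/6 = -(353 + B)/6 = -353/6 - B/6)
-b(-236)/418628 + (137296 + 69074)/(-423514) = -(-353/6 - ⅙*(-236))/418628 + (137296 + 69074)/(-423514) = -(-353/6 + 118/3)*(1/418628) + 206370*(-1/423514) = -1*(-39/2)*(1/418628) - 103185/211757 = (39/2)*(1/418628) - 103185/211757 = 39/837256 - 103185/211757 = -1762938813/3618261608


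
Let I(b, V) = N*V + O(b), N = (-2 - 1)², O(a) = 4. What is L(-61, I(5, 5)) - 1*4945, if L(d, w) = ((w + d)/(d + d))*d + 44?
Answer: -4907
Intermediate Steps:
N = 9 (N = (-3)² = 9)
I(b, V) = 4 + 9*V (I(b, V) = 9*V + 4 = 4 + 9*V)
L(d, w) = 44 + d/2 + w/2 (L(d, w) = ((d + w)/((2*d)))*d + 44 = ((d + w)*(1/(2*d)))*d + 44 = ((d + w)/(2*d))*d + 44 = (d/2 + w/2) + 44 = 44 + d/2 + w/2)
L(-61, I(5, 5)) - 1*4945 = (44 + (½)*(-61) + (4 + 9*5)/2) - 1*4945 = (44 - 61/2 + (4 + 45)/2) - 4945 = (44 - 61/2 + (½)*49) - 4945 = (44 - 61/2 + 49/2) - 4945 = 38 - 4945 = -4907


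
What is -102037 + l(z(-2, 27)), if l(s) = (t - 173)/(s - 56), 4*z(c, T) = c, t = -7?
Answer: -11529821/113 ≈ -1.0203e+5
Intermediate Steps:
z(c, T) = c/4
l(s) = -180/(-56 + s) (l(s) = (-7 - 173)/(s - 56) = -180/(-56 + s))
-102037 + l(z(-2, 27)) = -102037 - 180/(-56 + (1/4)*(-2)) = -102037 - 180/(-56 - 1/2) = -102037 - 180/(-113/2) = -102037 - 180*(-2/113) = -102037 + 360/113 = -11529821/113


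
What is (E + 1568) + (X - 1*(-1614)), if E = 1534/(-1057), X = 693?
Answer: 4094341/1057 ≈ 3873.5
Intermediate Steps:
E = -1534/1057 (E = 1534*(-1/1057) = -1534/1057 ≈ -1.4513)
(E + 1568) + (X - 1*(-1614)) = (-1534/1057 + 1568) + (693 - 1*(-1614)) = 1655842/1057 + (693 + 1614) = 1655842/1057 + 2307 = 4094341/1057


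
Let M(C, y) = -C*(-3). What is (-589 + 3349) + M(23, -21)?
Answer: 2829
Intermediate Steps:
M(C, y) = 3*C
(-589 + 3349) + M(23, -21) = (-589 + 3349) + 3*23 = 2760 + 69 = 2829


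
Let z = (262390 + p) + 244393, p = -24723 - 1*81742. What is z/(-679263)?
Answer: -400318/679263 ≈ -0.58934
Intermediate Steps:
p = -106465 (p = -24723 - 81742 = -106465)
z = 400318 (z = (262390 - 106465) + 244393 = 155925 + 244393 = 400318)
z/(-679263) = 400318/(-679263) = 400318*(-1/679263) = -400318/679263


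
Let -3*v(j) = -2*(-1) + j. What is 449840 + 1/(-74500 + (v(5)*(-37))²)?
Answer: 271442002951/603419 ≈ 4.4984e+5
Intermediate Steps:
v(j) = -⅔ - j/3 (v(j) = -(-2*(-1) + j)/3 = -(2 + j)/3 = -⅔ - j/3)
449840 + 1/(-74500 + (v(5)*(-37))²) = 449840 + 1/(-74500 + ((-⅔ - ⅓*5)*(-37))²) = 449840 + 1/(-74500 + ((-⅔ - 5/3)*(-37))²) = 449840 + 1/(-74500 + (-7/3*(-37))²) = 449840 + 1/(-74500 + (259/3)²) = 449840 + 1/(-74500 + 67081/9) = 449840 + 1/(-603419/9) = 449840 - 9/603419 = 271442002951/603419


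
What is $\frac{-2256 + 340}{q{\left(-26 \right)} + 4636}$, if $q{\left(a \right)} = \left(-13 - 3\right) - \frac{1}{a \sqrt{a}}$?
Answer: $- \frac{155581345920}{375149174401} - \frac{49816 i \sqrt{26}}{375149174401} \approx -0.41472 - 6.771 \cdot 10^{-7} i$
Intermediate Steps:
$q{\left(a \right)} = -16 - \frac{1}{a^{\frac{3}{2}}}$
$\frac{-2256 + 340}{q{\left(-26 \right)} + 4636} = \frac{-2256 + 340}{\left(-16 - \frac{1}{\left(-26\right) i \sqrt{26}}\right) + 4636} = - \frac{1916}{\left(-16 - \frac{i \sqrt{26}}{676}\right) + 4636} = - \frac{1916}{4620 - \frac{i \sqrt{26}}{676}}$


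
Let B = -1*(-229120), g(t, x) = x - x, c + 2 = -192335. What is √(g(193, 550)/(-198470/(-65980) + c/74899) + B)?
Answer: 16*√895 ≈ 478.67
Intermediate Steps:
c = -192337 (c = -2 - 192335 = -192337)
g(t, x) = 0
B = 229120
√(g(193, 550)/(-198470/(-65980) + c/74899) + B) = √(0/(-198470/(-65980) - 192337/74899) + 229120) = √(0/(-198470*(-1/65980) - 192337*1/74899) + 229120) = √(0/(19847/6598 - 192337/74899) + 229120) = √(0/(217480927/494183602) + 229120) = √(0*(494183602/217480927) + 229120) = √(0 + 229120) = √229120 = 16*√895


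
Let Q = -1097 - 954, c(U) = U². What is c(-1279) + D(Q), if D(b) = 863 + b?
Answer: 1634653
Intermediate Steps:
Q = -2051
c(-1279) + D(Q) = (-1279)² + (863 - 2051) = 1635841 - 1188 = 1634653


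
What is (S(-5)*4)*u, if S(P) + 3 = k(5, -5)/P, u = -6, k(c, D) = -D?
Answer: 96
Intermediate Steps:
S(P) = -3 + 5/P (S(P) = -3 + (-1*(-5))/P = -3 + 5/P)
(S(-5)*4)*u = ((-3 + 5/(-5))*4)*(-6) = ((-3 + 5*(-⅕))*4)*(-6) = ((-3 - 1)*4)*(-6) = -4*4*(-6) = -16*(-6) = 96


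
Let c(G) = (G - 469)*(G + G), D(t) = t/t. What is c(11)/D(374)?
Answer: -10076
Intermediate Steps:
D(t) = 1
c(G) = 2*G*(-469 + G) (c(G) = (-469 + G)*(2*G) = 2*G*(-469 + G))
c(11)/D(374) = (2*11*(-469 + 11))/1 = (2*11*(-458))*1 = -10076*1 = -10076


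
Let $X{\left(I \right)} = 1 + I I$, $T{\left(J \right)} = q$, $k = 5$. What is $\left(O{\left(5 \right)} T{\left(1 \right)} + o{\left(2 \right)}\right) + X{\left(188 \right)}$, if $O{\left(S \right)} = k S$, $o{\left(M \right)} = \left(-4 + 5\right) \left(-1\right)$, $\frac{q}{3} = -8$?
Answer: $34744$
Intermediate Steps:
$q = -24$ ($q = 3 \left(-8\right) = -24$)
$o{\left(M \right)} = -1$ ($o{\left(M \right)} = 1 \left(-1\right) = -1$)
$O{\left(S \right)} = 5 S$
$T{\left(J \right)} = -24$
$X{\left(I \right)} = 1 + I^{2}$
$\left(O{\left(5 \right)} T{\left(1 \right)} + o{\left(2 \right)}\right) + X{\left(188 \right)} = \left(5 \cdot 5 \left(-24\right) - 1\right) + \left(1 + 188^{2}\right) = \left(25 \left(-24\right) - 1\right) + \left(1 + 35344\right) = \left(-600 - 1\right) + 35345 = -601 + 35345 = 34744$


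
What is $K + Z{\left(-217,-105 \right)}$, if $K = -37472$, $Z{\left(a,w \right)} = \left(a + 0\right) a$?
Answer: $9617$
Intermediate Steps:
$Z{\left(a,w \right)} = a^{2}$ ($Z{\left(a,w \right)} = a a = a^{2}$)
$K + Z{\left(-217,-105 \right)} = -37472 + \left(-217\right)^{2} = -37472 + 47089 = 9617$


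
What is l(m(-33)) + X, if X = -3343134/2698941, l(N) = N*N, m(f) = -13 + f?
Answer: 1902538674/899647 ≈ 2114.8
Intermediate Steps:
l(N) = N²
X = -1114378/899647 (X = -3343134*1/2698941 = -1114378/899647 ≈ -1.2387)
l(m(-33)) + X = (-13 - 33)² - 1114378/899647 = (-46)² - 1114378/899647 = 2116 - 1114378/899647 = 1902538674/899647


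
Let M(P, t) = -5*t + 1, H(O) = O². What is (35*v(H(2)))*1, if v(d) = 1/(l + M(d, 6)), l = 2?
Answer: -35/27 ≈ -1.2963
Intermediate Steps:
M(P, t) = 1 - 5*t
v(d) = -1/27 (v(d) = 1/(2 + (1 - 5*6)) = 1/(2 + (1 - 30)) = 1/(2 - 29) = 1/(-27) = -1/27)
(35*v(H(2)))*1 = (35*(-1/27))*1 = -35/27*1 = -35/27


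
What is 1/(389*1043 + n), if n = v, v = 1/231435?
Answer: 231435/93899428246 ≈ 2.4647e-6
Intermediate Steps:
v = 1/231435 ≈ 4.3209e-6
n = 1/231435 ≈ 4.3209e-6
1/(389*1043 + n) = 1/(389*1043 + 1/231435) = 1/(405727 + 1/231435) = 1/(93899428246/231435) = 231435/93899428246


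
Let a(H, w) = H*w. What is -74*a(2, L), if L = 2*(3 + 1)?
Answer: -1184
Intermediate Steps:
L = 8 (L = 2*4 = 8)
-74*a(2, L) = -148*8 = -74*16 = -1184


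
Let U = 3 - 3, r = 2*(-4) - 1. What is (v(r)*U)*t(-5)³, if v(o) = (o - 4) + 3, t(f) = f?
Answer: 0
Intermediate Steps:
r = -9 (r = -8 - 1 = -9)
v(o) = -1 + o (v(o) = (-4 + o) + 3 = -1 + o)
U = 0
(v(r)*U)*t(-5)³ = ((-1 - 9)*0)*(-5)³ = -10*0*(-125) = 0*(-125) = 0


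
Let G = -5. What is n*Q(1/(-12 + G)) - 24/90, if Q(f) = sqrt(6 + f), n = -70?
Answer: -4/15 - 70*sqrt(1717)/17 ≈ -170.89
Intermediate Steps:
n*Q(1/(-12 + G)) - 24/90 = -70*sqrt(6 + 1/(-12 - 5)) - 24/90 = -70*sqrt(6 + 1/(-17)) - 24*1/90 = -70*sqrt(6 - 1/17) - 4/15 = -70*sqrt(1717)/17 - 4/15 = -4/15 - 70*sqrt(1717)/17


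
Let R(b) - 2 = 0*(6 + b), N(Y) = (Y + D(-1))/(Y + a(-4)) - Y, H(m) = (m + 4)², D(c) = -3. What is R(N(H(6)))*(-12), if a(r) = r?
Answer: -24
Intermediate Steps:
H(m) = (4 + m)²
N(Y) = -Y + (-3 + Y)/(-4 + Y) (N(Y) = (Y - 3)/(Y - 4) - Y = (-3 + Y)/(-4 + Y) - Y = -Y + (-3 + Y)/(-4 + Y))
R(b) = 2 (R(b) = 2 + 0*(6 + b) = 2 + 0 = 2)
R(N(H(6)))*(-12) = 2*(-12) = -24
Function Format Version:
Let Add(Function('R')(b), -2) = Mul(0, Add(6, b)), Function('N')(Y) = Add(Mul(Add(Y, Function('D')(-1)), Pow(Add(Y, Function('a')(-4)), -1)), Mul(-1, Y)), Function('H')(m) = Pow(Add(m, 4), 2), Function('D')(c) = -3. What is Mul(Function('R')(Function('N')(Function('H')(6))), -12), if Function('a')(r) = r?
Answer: -24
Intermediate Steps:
Function('H')(m) = Pow(Add(4, m), 2)
Function('N')(Y) = Add(Mul(-1, Y), Mul(Pow(Add(-4, Y), -1), Add(-3, Y))) (Function('N')(Y) = Add(Mul(Add(Y, -3), Pow(Add(Y, -4), -1)), Mul(-1, Y)) = Add(Mul(Add(-3, Y), Pow(Add(-4, Y), -1)), Mul(-1, Y)) = Add(Mul(Pow(Add(-4, Y), -1), Add(-3, Y)), Mul(-1, Y)) = Add(Mul(-1, Y), Mul(Pow(Add(-4, Y), -1), Add(-3, Y))))
Function('R')(b) = 2 (Function('R')(b) = Add(2, Mul(0, Add(6, b))) = Add(2, 0) = 2)
Mul(Function('R')(Function('N')(Function('H')(6))), -12) = Mul(2, -12) = -24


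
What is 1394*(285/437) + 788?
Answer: 39034/23 ≈ 1697.1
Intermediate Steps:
1394*(285/437) + 788 = 1394*(285*(1/437)) + 788 = 1394*(15/23) + 788 = 20910/23 + 788 = 39034/23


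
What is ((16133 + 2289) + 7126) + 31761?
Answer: 57309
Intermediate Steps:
((16133 + 2289) + 7126) + 31761 = (18422 + 7126) + 31761 = 25548 + 31761 = 57309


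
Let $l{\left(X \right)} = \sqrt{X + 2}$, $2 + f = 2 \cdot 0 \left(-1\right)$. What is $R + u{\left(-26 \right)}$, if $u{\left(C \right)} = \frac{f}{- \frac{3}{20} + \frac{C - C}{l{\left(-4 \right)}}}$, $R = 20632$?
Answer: $\frac{61936}{3} \approx 20645.0$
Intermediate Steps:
$f = -2$ ($f = -2 + 2 \cdot 0 \left(-1\right) = -2 + 0 \left(-1\right) = -2 + 0 = -2$)
$l{\left(X \right)} = \sqrt{2 + X}$
$u{\left(C \right)} = \frac{40}{3}$ ($u{\left(C \right)} = - \frac{2}{- \frac{3}{20} + \frac{C - C}{\sqrt{2 - 4}}} = - \frac{2}{\left(-3\right) \frac{1}{20} + \frac{0}{\sqrt{-2}}} = - \frac{2}{- \frac{3}{20} + \frac{0}{i \sqrt{2}}} = - \frac{2}{- \frac{3}{20} + 0 \left(- \frac{i \sqrt{2}}{2}\right)} = - \frac{2}{- \frac{3}{20} + 0} = - \frac{2}{- \frac{3}{20}} = \left(-2\right) \left(- \frac{20}{3}\right) = \frac{40}{3}$)
$R + u{\left(-26 \right)} = 20632 + \frac{40}{3} = \frac{61936}{3}$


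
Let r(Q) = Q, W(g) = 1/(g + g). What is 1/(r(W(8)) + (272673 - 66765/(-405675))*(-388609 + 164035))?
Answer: -144240/8832580142478793 ≈ -1.6330e-11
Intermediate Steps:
W(g) = 1/(2*g)
1/(r(W(8)) + (272673 - 66765/(-405675))*(-388609 + 164035)) = 1/((½)/8 + (272673 - 66765/(-405675))*(-388609 + 164035)) = 1/((½)*(⅛) + (272673 - 66765*(-1/405675))*(-224574)) = 1/(1/16 + (272673 + 4451/27045)*(-224574)) = 1/(1/16 + (7374445736/27045)*(-224574)) = 1/(1/16 - 552036258905488/9015) = 1/(-8832580142478793/144240) = -144240/8832580142478793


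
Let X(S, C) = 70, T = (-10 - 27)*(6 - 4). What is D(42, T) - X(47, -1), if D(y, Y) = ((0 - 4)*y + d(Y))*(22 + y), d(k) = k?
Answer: -15558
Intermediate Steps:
T = -74 (T = -37*2 = -74)
D(y, Y) = (22 + y)*(Y - 4*y) (D(y, Y) = ((0 - 4)*y + Y)*(22 + y) = (-4*y + Y)*(22 + y) = (Y - 4*y)*(22 + y) = (22 + y)*(Y - 4*y))
D(42, T) - X(47, -1) = (-88*42 - 4*42² + 22*(-74) - 74*42) - 1*70 = (-3696 - 4*1764 - 1628 - 3108) - 70 = (-3696 - 7056 - 1628 - 3108) - 70 = -15488 - 70 = -15558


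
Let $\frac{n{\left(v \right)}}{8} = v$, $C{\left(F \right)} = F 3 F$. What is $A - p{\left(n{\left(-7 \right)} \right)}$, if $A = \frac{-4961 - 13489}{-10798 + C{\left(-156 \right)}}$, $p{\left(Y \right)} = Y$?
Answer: $\frac{346531}{6221} \approx 55.703$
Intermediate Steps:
$C{\left(F \right)} = 3 F^{2}$ ($C{\left(F \right)} = 3 F F = 3 F^{2}$)
$n{\left(v \right)} = 8 v$
$A = - \frac{1845}{6221}$ ($A = \frac{-4961 - 13489}{-10798 + 3 \left(-156\right)^{2}} = - \frac{18450}{-10798 + 3 \cdot 24336} = - \frac{18450}{-10798 + 73008} = - \frac{18450}{62210} = \left(-18450\right) \frac{1}{62210} = - \frac{1845}{6221} \approx -0.29658$)
$A - p{\left(n{\left(-7 \right)} \right)} = - \frac{1845}{6221} - 8 \left(-7\right) = - \frac{1845}{6221} - -56 = - \frac{1845}{6221} + 56 = \frac{346531}{6221}$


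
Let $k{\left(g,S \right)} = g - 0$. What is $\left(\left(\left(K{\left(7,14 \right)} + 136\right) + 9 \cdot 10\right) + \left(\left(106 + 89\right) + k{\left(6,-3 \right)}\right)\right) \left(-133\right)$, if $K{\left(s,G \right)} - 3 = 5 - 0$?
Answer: $-57855$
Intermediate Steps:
$k{\left(g,S \right)} = g$ ($k{\left(g,S \right)} = g + 0 = g$)
$K{\left(s,G \right)} = 8$ ($K{\left(s,G \right)} = 3 + \left(5 - 0\right) = 3 + \left(5 + 0\right) = 3 + 5 = 8$)
$\left(\left(\left(K{\left(7,14 \right)} + 136\right) + 9 \cdot 10\right) + \left(\left(106 + 89\right) + k{\left(6,-3 \right)}\right)\right) \left(-133\right) = \left(\left(\left(8 + 136\right) + 9 \cdot 10\right) + \left(\left(106 + 89\right) + 6\right)\right) \left(-133\right) = \left(\left(144 + 90\right) + \left(195 + 6\right)\right) \left(-133\right) = \left(234 + 201\right) \left(-133\right) = 435 \left(-133\right) = -57855$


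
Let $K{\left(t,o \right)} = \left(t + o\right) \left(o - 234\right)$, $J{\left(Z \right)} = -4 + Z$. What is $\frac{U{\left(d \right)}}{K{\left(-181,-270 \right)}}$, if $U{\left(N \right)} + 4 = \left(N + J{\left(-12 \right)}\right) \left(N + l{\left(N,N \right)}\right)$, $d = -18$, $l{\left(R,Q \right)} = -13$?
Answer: $\frac{25}{5412} \approx 0.0046194$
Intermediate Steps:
$K{\left(t,o \right)} = \left(-234 + o\right) \left(o + t\right)$ ($K{\left(t,o \right)} = \left(o + t\right) \left(-234 + o\right) = \left(-234 + o\right) \left(o + t\right)$)
$U{\left(N \right)} = -4 + \left(-16 + N\right) \left(-13 + N\right)$ ($U{\left(N \right)} = -4 + \left(N - 16\right) \left(N - 13\right) = -4 + \left(N - 16\right) \left(-13 + N\right) = -4 + \left(-16 + N\right) \left(-13 + N\right)$)
$\frac{U{\left(d \right)}}{K{\left(-181,-270 \right)}} = \frac{204 + \left(-18\right)^{2} - -522}{\left(-270\right)^{2} - -63180 - -42354 - -48870} = \frac{204 + 324 + 522}{72900 + 63180 + 42354 + 48870} = \frac{1050}{227304} = 1050 \cdot \frac{1}{227304} = \frac{25}{5412}$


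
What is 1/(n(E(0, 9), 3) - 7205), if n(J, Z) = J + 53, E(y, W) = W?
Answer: -1/7143 ≈ -0.00014000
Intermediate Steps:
n(J, Z) = 53 + J
1/(n(E(0, 9), 3) - 7205) = 1/((53 + 9) - 7205) = 1/(62 - 7205) = 1/(-7143) = -1/7143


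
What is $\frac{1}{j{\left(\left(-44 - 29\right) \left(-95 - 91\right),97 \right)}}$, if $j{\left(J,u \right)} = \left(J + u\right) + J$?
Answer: $\frac{1}{27253} \approx 3.6693 \cdot 10^{-5}$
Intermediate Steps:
$j{\left(J,u \right)} = u + 2 J$
$\frac{1}{j{\left(\left(-44 - 29\right) \left(-95 - 91\right),97 \right)}} = \frac{1}{97 + 2 \left(-44 - 29\right) \left(-95 - 91\right)} = \frac{1}{97 + 2 \left(\left(-73\right) \left(-186\right)\right)} = \frac{1}{97 + 2 \cdot 13578} = \frac{1}{97 + 27156} = \frac{1}{27253}$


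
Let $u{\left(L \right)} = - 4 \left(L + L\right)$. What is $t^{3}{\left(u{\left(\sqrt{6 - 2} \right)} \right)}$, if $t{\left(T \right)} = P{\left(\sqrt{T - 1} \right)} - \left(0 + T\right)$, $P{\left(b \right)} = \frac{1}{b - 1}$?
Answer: $\frac{58832 \sqrt{17} + 192465 i}{2 \left(7 \sqrt{17} + 25 i\right)} \approx 4051.0 - 174.69 i$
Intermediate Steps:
$u{\left(L \right)} = - 8 L$ ($u{\left(L \right)} = - 4 \cdot 2 L = - 8 L$)
$P{\left(b \right)} = \frac{1}{-1 + b}$
$t{\left(T \right)} = \frac{1}{-1 + \sqrt{-1 + T}} - T$ ($t{\left(T \right)} = \frac{1}{-1 + \sqrt{T - 1}} - \left(0 + T\right) = \frac{1}{-1 + \sqrt{-1 + T}} - T$)
$t^{3}{\left(u{\left(\sqrt{6 - 2} \right)} \right)} = \left(\frac{1}{-1 + \sqrt{-1 - 8 \sqrt{6 - 2}}} - - 8 \sqrt{6 - 2}\right)^{3} = \left(\frac{1}{-1 + \sqrt{-1 - 8 \sqrt{4}}} - - 8 \sqrt{4}\right)^{3} = \left(\frac{1}{-1 + \sqrt{-1 - 16}} - \left(-8\right) 2\right)^{3} = \left(\frac{1}{-1 + \sqrt{-1 - 16}} - -16\right)^{3} = \left(\frac{1}{-1 + \sqrt{-17}} + 16\right)^{3} = \left(\frac{1}{-1 + i \sqrt{17}} + 16\right)^{3} = \left(16 + \frac{1}{-1 + i \sqrt{17}}\right)^{3}$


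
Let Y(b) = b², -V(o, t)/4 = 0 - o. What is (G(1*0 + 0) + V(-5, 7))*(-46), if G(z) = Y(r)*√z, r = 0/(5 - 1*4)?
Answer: 920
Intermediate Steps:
V(o, t) = 4*o (V(o, t) = -4*(0 - o) = -(-4)*o = 4*o)
r = 0 (r = 0/(5 - 4) = 0/1 = 0*1 = 0)
G(z) = 0 (G(z) = 0²*√z = 0*√z = 0)
(G(1*0 + 0) + V(-5, 7))*(-46) = (0 + 4*(-5))*(-46) = (0 - 20)*(-46) = -20*(-46) = 920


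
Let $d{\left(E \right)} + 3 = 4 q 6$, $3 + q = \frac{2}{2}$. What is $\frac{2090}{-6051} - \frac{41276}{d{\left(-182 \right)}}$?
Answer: $\frac{4895186}{6051} \approx 808.99$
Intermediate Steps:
$q = -2$ ($q = -3 + \frac{2}{2} = -3 + 2 \cdot \frac{1}{2} = -3 + 1 = -2$)
$d{\left(E \right)} = -51$ ($d{\left(E \right)} = -3 + 4 \left(-2\right) 6 = -3 - 48 = -51$)
$\frac{2090}{-6051} - \frac{41276}{d{\left(-182 \right)}} = \frac{2090}{-6051} - \frac{41276}{-51} = 2090 \left(- \frac{1}{6051}\right) - - \frac{2428}{3} = - \frac{2090}{6051} + \frac{2428}{3} = \frac{4895186}{6051}$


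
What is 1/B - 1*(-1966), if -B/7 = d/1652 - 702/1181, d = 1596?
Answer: 356352359/181293 ≈ 1965.6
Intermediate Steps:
B = -181293/69679 (B = -7*(1596/1652 - 702/1181) = -7*(1596*(1/1652) - 702*1/1181) = -7*(57/59 - 702/1181) = -7*25899/69679 = -181293/69679 ≈ -2.6018)
1/B - 1*(-1966) = 1/(-181293/69679) - 1*(-1966) = -69679/181293 + 1966 = 356352359/181293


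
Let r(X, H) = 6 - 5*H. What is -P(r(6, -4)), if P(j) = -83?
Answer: 83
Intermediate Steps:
-P(r(6, -4)) = -1*(-83) = 83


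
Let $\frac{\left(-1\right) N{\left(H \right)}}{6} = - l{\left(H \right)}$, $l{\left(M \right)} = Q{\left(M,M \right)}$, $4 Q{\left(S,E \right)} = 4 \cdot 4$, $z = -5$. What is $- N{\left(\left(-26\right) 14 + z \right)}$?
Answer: $-24$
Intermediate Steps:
$Q{\left(S,E \right)} = 4$ ($Q{\left(S,E \right)} = \frac{4 \cdot 4}{4} = \frac{1}{4} \cdot 16 = 4$)
$l{\left(M \right)} = 4$
$N{\left(H \right)} = 24$ ($N{\left(H \right)} = - 6 \left(\left(-1\right) 4\right) = \left(-6\right) \left(-4\right) = 24$)
$- N{\left(\left(-26\right) 14 + z \right)} = \left(-1\right) 24 = -24$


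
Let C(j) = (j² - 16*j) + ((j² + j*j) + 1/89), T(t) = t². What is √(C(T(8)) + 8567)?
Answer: 4*√9817590/89 ≈ 140.82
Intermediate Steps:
C(j) = 1/89 - 16*j + 3*j² (C(j) = (j² - 16*j) + ((j² + j²) + 1/89) = (j² - 16*j) + (2*j² + 1/89) = (j² - 16*j) + (1/89 + 2*j²) = 1/89 - 16*j + 3*j²)
√(C(T(8)) + 8567) = √((1/89 - 16*8² + 3*(8²)²) + 8567) = √((1/89 - 16*64 + 3*64²) + 8567) = √((1/89 - 1024 + 3*4096) + 8567) = √((1/89 - 1024 + 12288) + 8567) = √(1002497/89 + 8567) = √(1764960/89) = 4*√9817590/89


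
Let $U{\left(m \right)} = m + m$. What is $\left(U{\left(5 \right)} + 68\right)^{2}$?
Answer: $6084$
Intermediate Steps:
$U{\left(m \right)} = 2 m$
$\left(U{\left(5 \right)} + 68\right)^{2} = \left(2 \cdot 5 + 68\right)^{2} = \left(10 + 68\right)^{2} = 78^{2} = 6084$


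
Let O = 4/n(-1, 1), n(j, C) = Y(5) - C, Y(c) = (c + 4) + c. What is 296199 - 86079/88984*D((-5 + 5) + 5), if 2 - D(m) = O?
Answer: 24474195705/82628 ≈ 2.9620e+5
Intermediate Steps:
Y(c) = 4 + 2*c (Y(c) = (4 + c) + c = 4 + 2*c)
n(j, C) = 14 - C (n(j, C) = (4 + 2*5) - C = (4 + 10) - C = 14 - C)
O = 4/13 (O = 4/(14 - 1*1) = 4/(14 - 1) = 4/13 ≈ 0.30769)
D(m) = 22/13 (D(m) = 2 - 1*4/13 = 2 - 4/13 = 22/13)
296199 - 86079/88984*D((-5 + 5) + 5) = 296199 - 86079/88984*22/13 = 296199 - 86079*(1/88984)*22/13 = 296199 - 12297*22/(12712*13) = 296199 - 1*135267/82628 = 296199 - 135267/82628 = 24474195705/82628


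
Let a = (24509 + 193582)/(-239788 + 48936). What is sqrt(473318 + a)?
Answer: sqrt(4310080799001485)/95426 ≈ 687.98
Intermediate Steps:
a = -218091/190852 (a = 218091/(-190852) = 218091*(-1/190852) = -218091/190852 ≈ -1.1427)
sqrt(473318 + a) = sqrt(473318 - 218091/190852) = sqrt(90333468845/190852) = sqrt(4310080799001485)/95426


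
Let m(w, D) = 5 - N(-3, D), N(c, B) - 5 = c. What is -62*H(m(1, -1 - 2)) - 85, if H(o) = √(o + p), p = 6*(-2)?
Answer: -85 - 186*I ≈ -85.0 - 186.0*I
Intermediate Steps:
N(c, B) = 5 + c
m(w, D) = 3 (m(w, D) = 5 - (5 - 3) = 5 - 1*2 = 5 - 2 = 3)
p = -12
H(o) = √(-12 + o) (H(o) = √(o - 12) = √(-12 + o))
-62*H(m(1, -1 - 2)) - 85 = -62*√(-12 + 3) - 85 = -186*I - 85 = -85 - 186*I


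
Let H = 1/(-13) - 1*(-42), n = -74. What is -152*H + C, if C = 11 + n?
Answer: -83659/13 ≈ -6435.3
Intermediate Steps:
C = -63 (C = 11 - 74 = -63)
H = 545/13 (H = -1/13 + 42 = 545/13 ≈ 41.923)
-152*H + C = -152*545/13 - 63 = -82840/13 - 63 = -83659/13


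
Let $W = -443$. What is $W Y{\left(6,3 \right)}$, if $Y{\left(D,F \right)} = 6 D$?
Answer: $-15948$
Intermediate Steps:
$W Y{\left(6,3 \right)} = - 443 \cdot 6 \cdot 6 = \left(-443\right) 36 = -15948$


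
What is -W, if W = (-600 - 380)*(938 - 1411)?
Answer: -463540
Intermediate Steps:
W = 463540 (W = -980*(-473) = 463540)
-W = -1*463540 = -463540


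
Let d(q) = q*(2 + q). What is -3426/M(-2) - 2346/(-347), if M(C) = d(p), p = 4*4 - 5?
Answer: -853344/49621 ≈ -17.197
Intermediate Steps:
p = 11 (p = 16 - 5 = 11)
M(C) = 143 (M(C) = 11*(2 + 11) = 11*13 = 143)
-3426/M(-2) - 2346/(-347) = -3426/143 - 2346/(-347) = -3426*1/143 - 2346*(-1/347) = -3426/143 + 2346/347 = -853344/49621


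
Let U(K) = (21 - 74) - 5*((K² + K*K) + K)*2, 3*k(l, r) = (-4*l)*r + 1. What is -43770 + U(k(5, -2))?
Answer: -429257/9 ≈ -47695.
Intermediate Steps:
k(l, r) = ⅓ - 4*l*r/3 (k(l, r) = ((-4*l)*r + 1)/3 = (-4*l*r + 1)/3 = (1 - 4*l*r)/3 = ⅓ - 4*l*r/3)
U(K) = -53 - 20*K² - 10*K (U(K) = -53 - 5*((K² + K²) + K)*2 = -53 - 5*(2*K² + K)*2 = -53 - 5*(K + 2*K²)*2 = -53 + (-10*K² - 5*K)*2 = -53 + (-20*K² - 10*K) = -53 - 20*K² - 10*K)
-43770 + U(k(5, -2)) = -43770 + (-53 - 20*(⅓ - 4/3*5*(-2))² - 10*(⅓ - 4/3*5*(-2))) = -43770 + (-53 - 20*(⅓ + 40/3)² - 10*(⅓ + 40/3)) = -43770 + (-53 - 20*(41/3)² - 10*41/3) = -43770 + (-53 - 20*1681/9 - 410/3) = -43770 + (-53 - 33620/9 - 410/3) = -43770 - 35327/9 = -429257/9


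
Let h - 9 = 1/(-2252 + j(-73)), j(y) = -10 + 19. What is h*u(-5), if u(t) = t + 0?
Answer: -100930/2243 ≈ -44.998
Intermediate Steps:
j(y) = 9
u(t) = t
h = 20186/2243 (h = 9 + 1/(-2252 + 9) = 9 + 1/(-2243) = 9 - 1/2243 = 20186/2243 ≈ 8.9996)
h*u(-5) = (20186/2243)*(-5) = -100930/2243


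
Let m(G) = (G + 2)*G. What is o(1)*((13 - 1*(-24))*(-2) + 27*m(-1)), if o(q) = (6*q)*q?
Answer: -606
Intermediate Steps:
m(G) = G*(2 + G) (m(G) = (2 + G)*G = G*(2 + G))
o(q) = 6*q²
o(1)*((13 - 1*(-24))*(-2) + 27*m(-1)) = (6*1²)*((13 - 1*(-24))*(-2) + 27*(-(2 - 1))) = (6*1)*((13 + 24)*(-2) + 27*(-1*1)) = 6*(37*(-2) + 27*(-1)) = 6*(-74 - 27) = 6*(-101) = -606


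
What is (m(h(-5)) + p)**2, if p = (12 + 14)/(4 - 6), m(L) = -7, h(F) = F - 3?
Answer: 400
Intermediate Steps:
h(F) = -3 + F
p = -13 (p = 26/(-2) = 26*(-1/2) = -13)
(m(h(-5)) + p)**2 = (-7 - 13)**2 = (-20)**2 = 400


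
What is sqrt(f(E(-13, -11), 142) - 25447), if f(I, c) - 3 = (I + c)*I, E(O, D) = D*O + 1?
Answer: 2*sqrt(3935) ≈ 125.46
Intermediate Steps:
E(O, D) = 1 + D*O
f(I, c) = 3 + I*(I + c) (f(I, c) = 3 + (I + c)*I = 3 + I*(I + c))
sqrt(f(E(-13, -11), 142) - 25447) = sqrt((3 + (1 - 11*(-13))**2 + (1 - 11*(-13))*142) - 25447) = sqrt((3 + (1 + 143)**2 + (1 + 143)*142) - 25447) = sqrt((3 + 144**2 + 144*142) - 25447) = sqrt((3 + 20736 + 20448) - 25447) = sqrt(41187 - 25447) = sqrt(15740) = 2*sqrt(3935)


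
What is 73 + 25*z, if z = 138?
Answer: 3523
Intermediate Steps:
73 + 25*z = 73 + 25*138 = 73 + 3450 = 3523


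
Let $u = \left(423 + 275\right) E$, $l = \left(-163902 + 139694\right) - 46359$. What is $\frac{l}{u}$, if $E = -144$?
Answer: $\frac{70567}{100512} \approx 0.70208$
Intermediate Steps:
$l = -70567$ ($l = -24208 - 46359 = -70567$)
$u = -100512$ ($u = \left(423 + 275\right) \left(-144\right) = 698 \left(-144\right) = -100512$)
$\frac{l}{u} = - \frac{70567}{-100512} = \left(-70567\right) \left(- \frac{1}{100512}\right) = \frac{70567}{100512}$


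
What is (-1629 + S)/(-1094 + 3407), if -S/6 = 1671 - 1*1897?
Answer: -91/771 ≈ -0.11803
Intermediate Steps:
S = 1356 (S = -6*(1671 - 1*1897) = -6*(1671 - 1897) = -6*(-226) = 1356)
(-1629 + S)/(-1094 + 3407) = (-1629 + 1356)/(-1094 + 3407) = -273/2313 = -273*1/2313 = -91/771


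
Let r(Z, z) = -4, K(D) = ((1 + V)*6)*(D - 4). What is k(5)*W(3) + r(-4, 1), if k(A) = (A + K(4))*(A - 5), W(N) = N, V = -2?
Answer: -4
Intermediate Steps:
K(D) = 24 - 6*D (K(D) = ((1 - 2)*6)*(D - 4) = (-1*6)*(-4 + D) = -6*(-4 + D) = 24 - 6*D)
k(A) = A*(-5 + A) (k(A) = (A + (24 - 6*4))*(A - 5) = (A + (24 - 24))*(-5 + A) = (A + 0)*(-5 + A) = A*(-5 + A))
k(5)*W(3) + r(-4, 1) = (5*(-5 + 5))*3 - 4 = (5*0)*3 - 4 = 0*3 - 4 = 0 - 4 = -4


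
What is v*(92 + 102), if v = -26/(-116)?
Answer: 1261/29 ≈ 43.483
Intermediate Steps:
v = 13/58 (v = -26*(-1/116) = 13/58 ≈ 0.22414)
v*(92 + 102) = 13*(92 + 102)/58 = (13/58)*194 = 1261/29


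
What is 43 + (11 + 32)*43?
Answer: 1892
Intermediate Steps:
43 + (11 + 32)*43 = 43 + 43*43 = 43 + 1849 = 1892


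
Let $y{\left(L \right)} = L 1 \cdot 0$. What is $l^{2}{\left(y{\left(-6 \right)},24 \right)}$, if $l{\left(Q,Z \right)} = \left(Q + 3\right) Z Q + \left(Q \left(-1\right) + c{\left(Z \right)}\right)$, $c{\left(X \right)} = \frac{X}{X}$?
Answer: $1$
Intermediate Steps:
$c{\left(X \right)} = 1$
$y{\left(L \right)} = 0$ ($y{\left(L \right)} = L 0 = 0$)
$l{\left(Q,Z \right)} = 1 - Q + Q Z \left(3 + Q\right)$ ($l{\left(Q,Z \right)} = \left(Q + 3\right) Z Q + \left(Q \left(-1\right) + 1\right) = \left(3 + Q\right) Z Q - \left(-1 + Q\right) = Z \left(3 + Q\right) Q - \left(-1 + Q\right) = Q Z \left(3 + Q\right) - \left(-1 + Q\right) = 1 - Q + Q Z \left(3 + Q\right)$)
$l^{2}{\left(y{\left(-6 \right)},24 \right)} = \left(1 - 0 + 24 \cdot 0^{2} + 3 \cdot 0 \cdot 24\right)^{2} = \left(1 + 0 + 24 \cdot 0 + 0\right)^{2} = \left(1 + 0 + 0 + 0\right)^{2} = 1^{2} = 1$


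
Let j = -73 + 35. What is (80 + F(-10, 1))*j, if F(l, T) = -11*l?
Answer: -7220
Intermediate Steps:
j = -38
(80 + F(-10, 1))*j = (80 - 11*(-10))*(-38) = (80 + 110)*(-38) = 190*(-38) = -7220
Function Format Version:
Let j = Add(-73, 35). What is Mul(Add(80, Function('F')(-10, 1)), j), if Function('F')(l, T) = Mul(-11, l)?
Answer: -7220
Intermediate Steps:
j = -38
Mul(Add(80, Function('F')(-10, 1)), j) = Mul(Add(80, Mul(-11, -10)), -38) = Mul(Add(80, 110), -38) = Mul(190, -38) = -7220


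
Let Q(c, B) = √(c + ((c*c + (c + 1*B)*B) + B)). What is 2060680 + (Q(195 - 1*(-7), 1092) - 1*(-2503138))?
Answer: 4563818 + 11*√12026 ≈ 4.5650e+6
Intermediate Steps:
Q(c, B) = √(B + c + c² + B*(B + c)) (Q(c, B) = √(c + ((c² + (c + B)*B) + B)) = √(c + ((c² + (B + c)*B) + B)) = √(c + ((c² + B*(B + c)) + B)) = √(c + (B + c² + B*(B + c))) = √(B + c + c² + B*(B + c)))
2060680 + (Q(195 - 1*(-7), 1092) - 1*(-2503138)) = 2060680 + (√(1092 + (195 - 1*(-7)) + 1092² + (195 - 1*(-7))² + 1092*(195 - 1*(-7))) - 1*(-2503138)) = 2060680 + (√(1092 + (195 + 7) + 1192464 + (195 + 7)² + 1092*(195 + 7)) + 2503138) = 2060680 + (√(1092 + 202 + 1192464 + 202² + 1092*202) + 2503138) = 2060680 + (√(1092 + 202 + 1192464 + 40804 + 220584) + 2503138) = 2060680 + (√1455146 + 2503138) = 2060680 + (11*√12026 + 2503138) = 2060680 + (2503138 + 11*√12026) = 4563818 + 11*√12026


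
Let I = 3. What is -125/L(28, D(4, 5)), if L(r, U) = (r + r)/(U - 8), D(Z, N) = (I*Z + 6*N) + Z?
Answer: -2375/28 ≈ -84.821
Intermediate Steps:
D(Z, N) = 4*Z + 6*N (D(Z, N) = (3*Z + 6*N) + Z = 4*Z + 6*N)
L(r, U) = 2*r/(-8 + U) (L(r, U) = (2*r)/(-8 + U) = 2*r/(-8 + U))
-125/L(28, D(4, 5)) = -125/(2*28/(-8 + (4*4 + 6*5))) = -125/(2*28/(-8 + (16 + 30))) = -125/(2*28/(-8 + 46)) = -125/(2*28/38) = -125/(2*28*(1/38)) = -125/28/19 = -125*19/28 = -2375/28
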